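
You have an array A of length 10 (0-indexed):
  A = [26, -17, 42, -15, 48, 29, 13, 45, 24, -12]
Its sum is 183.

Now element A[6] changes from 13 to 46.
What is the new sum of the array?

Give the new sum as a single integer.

Old value at index 6: 13
New value at index 6: 46
Delta = 46 - 13 = 33
New sum = old_sum + delta = 183 + (33) = 216

Answer: 216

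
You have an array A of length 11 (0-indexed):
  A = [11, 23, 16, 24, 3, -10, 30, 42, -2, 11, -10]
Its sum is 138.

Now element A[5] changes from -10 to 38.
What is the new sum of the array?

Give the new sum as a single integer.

Old value at index 5: -10
New value at index 5: 38
Delta = 38 - -10 = 48
New sum = old_sum + delta = 138 + (48) = 186

Answer: 186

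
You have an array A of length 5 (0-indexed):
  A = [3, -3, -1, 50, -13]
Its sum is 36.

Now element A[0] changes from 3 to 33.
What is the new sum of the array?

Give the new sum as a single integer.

Old value at index 0: 3
New value at index 0: 33
Delta = 33 - 3 = 30
New sum = old_sum + delta = 36 + (30) = 66

Answer: 66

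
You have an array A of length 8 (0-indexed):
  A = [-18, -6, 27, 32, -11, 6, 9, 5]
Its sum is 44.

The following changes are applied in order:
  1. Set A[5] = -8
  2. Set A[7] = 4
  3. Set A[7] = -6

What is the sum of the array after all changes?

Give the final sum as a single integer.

Answer: 19

Derivation:
Initial sum: 44
Change 1: A[5] 6 -> -8, delta = -14, sum = 30
Change 2: A[7] 5 -> 4, delta = -1, sum = 29
Change 3: A[7] 4 -> -6, delta = -10, sum = 19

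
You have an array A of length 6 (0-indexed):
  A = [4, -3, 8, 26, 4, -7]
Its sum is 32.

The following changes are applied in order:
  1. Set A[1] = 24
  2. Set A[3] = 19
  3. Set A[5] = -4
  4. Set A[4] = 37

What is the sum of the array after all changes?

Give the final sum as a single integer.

Answer: 88

Derivation:
Initial sum: 32
Change 1: A[1] -3 -> 24, delta = 27, sum = 59
Change 2: A[3] 26 -> 19, delta = -7, sum = 52
Change 3: A[5] -7 -> -4, delta = 3, sum = 55
Change 4: A[4] 4 -> 37, delta = 33, sum = 88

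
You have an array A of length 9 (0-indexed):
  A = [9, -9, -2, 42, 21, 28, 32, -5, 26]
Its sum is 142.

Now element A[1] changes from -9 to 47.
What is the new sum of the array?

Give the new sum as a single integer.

Answer: 198

Derivation:
Old value at index 1: -9
New value at index 1: 47
Delta = 47 - -9 = 56
New sum = old_sum + delta = 142 + (56) = 198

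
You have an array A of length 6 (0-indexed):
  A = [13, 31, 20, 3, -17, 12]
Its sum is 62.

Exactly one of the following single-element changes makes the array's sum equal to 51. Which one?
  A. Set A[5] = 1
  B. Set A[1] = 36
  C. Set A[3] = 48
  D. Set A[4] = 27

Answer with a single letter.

Option A: A[5] 12->1, delta=-11, new_sum=62+(-11)=51 <-- matches target
Option B: A[1] 31->36, delta=5, new_sum=62+(5)=67
Option C: A[3] 3->48, delta=45, new_sum=62+(45)=107
Option D: A[4] -17->27, delta=44, new_sum=62+(44)=106

Answer: A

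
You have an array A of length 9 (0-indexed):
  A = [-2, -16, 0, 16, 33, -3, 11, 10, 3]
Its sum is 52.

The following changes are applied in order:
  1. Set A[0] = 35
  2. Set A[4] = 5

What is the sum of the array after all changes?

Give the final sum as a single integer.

Initial sum: 52
Change 1: A[0] -2 -> 35, delta = 37, sum = 89
Change 2: A[4] 33 -> 5, delta = -28, sum = 61

Answer: 61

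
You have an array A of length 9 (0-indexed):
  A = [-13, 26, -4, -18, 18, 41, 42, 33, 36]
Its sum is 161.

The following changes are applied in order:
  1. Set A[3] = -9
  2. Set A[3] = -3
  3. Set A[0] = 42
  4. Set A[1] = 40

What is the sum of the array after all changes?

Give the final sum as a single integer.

Initial sum: 161
Change 1: A[3] -18 -> -9, delta = 9, sum = 170
Change 2: A[3] -9 -> -3, delta = 6, sum = 176
Change 3: A[0] -13 -> 42, delta = 55, sum = 231
Change 4: A[1] 26 -> 40, delta = 14, sum = 245

Answer: 245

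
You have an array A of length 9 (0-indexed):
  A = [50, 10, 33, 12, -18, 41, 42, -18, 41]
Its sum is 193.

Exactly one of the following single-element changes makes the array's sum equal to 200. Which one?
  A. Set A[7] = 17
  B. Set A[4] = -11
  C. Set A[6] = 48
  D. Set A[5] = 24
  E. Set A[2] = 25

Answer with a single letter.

Answer: B

Derivation:
Option A: A[7] -18->17, delta=35, new_sum=193+(35)=228
Option B: A[4] -18->-11, delta=7, new_sum=193+(7)=200 <-- matches target
Option C: A[6] 42->48, delta=6, new_sum=193+(6)=199
Option D: A[5] 41->24, delta=-17, new_sum=193+(-17)=176
Option E: A[2] 33->25, delta=-8, new_sum=193+(-8)=185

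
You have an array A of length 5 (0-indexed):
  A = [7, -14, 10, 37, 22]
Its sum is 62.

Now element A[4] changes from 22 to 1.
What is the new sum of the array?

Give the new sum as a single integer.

Old value at index 4: 22
New value at index 4: 1
Delta = 1 - 22 = -21
New sum = old_sum + delta = 62 + (-21) = 41

Answer: 41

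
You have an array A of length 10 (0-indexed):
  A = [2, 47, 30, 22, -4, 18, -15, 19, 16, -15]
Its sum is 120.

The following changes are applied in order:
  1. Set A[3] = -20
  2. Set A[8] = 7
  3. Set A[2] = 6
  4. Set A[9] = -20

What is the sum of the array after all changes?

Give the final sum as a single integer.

Answer: 40

Derivation:
Initial sum: 120
Change 1: A[3] 22 -> -20, delta = -42, sum = 78
Change 2: A[8] 16 -> 7, delta = -9, sum = 69
Change 3: A[2] 30 -> 6, delta = -24, sum = 45
Change 4: A[9] -15 -> -20, delta = -5, sum = 40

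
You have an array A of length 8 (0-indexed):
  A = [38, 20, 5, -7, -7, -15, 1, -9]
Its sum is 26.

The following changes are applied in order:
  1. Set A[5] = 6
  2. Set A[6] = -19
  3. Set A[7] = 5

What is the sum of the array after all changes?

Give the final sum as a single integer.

Initial sum: 26
Change 1: A[5] -15 -> 6, delta = 21, sum = 47
Change 2: A[6] 1 -> -19, delta = -20, sum = 27
Change 3: A[7] -9 -> 5, delta = 14, sum = 41

Answer: 41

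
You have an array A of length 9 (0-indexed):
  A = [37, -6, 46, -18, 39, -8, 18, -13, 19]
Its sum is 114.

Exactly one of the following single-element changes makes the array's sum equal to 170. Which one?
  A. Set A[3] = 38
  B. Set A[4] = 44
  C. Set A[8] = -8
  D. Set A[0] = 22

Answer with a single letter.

Answer: A

Derivation:
Option A: A[3] -18->38, delta=56, new_sum=114+(56)=170 <-- matches target
Option B: A[4] 39->44, delta=5, new_sum=114+(5)=119
Option C: A[8] 19->-8, delta=-27, new_sum=114+(-27)=87
Option D: A[0] 37->22, delta=-15, new_sum=114+(-15)=99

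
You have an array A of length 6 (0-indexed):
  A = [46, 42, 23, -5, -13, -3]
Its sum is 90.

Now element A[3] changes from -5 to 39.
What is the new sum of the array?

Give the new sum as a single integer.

Answer: 134

Derivation:
Old value at index 3: -5
New value at index 3: 39
Delta = 39 - -5 = 44
New sum = old_sum + delta = 90 + (44) = 134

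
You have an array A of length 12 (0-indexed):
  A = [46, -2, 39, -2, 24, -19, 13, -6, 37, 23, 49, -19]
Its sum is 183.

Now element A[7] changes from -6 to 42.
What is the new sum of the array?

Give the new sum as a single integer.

Old value at index 7: -6
New value at index 7: 42
Delta = 42 - -6 = 48
New sum = old_sum + delta = 183 + (48) = 231

Answer: 231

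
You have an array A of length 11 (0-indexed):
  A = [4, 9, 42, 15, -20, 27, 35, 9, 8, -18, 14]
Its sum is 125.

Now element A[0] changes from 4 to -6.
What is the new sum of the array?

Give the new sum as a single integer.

Old value at index 0: 4
New value at index 0: -6
Delta = -6 - 4 = -10
New sum = old_sum + delta = 125 + (-10) = 115

Answer: 115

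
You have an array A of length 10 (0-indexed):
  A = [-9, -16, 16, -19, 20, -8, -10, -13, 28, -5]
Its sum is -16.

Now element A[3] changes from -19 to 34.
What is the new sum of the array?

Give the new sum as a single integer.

Old value at index 3: -19
New value at index 3: 34
Delta = 34 - -19 = 53
New sum = old_sum + delta = -16 + (53) = 37

Answer: 37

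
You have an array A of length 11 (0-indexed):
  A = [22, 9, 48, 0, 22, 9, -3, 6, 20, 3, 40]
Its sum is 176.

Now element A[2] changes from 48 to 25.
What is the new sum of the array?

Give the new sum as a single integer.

Answer: 153

Derivation:
Old value at index 2: 48
New value at index 2: 25
Delta = 25 - 48 = -23
New sum = old_sum + delta = 176 + (-23) = 153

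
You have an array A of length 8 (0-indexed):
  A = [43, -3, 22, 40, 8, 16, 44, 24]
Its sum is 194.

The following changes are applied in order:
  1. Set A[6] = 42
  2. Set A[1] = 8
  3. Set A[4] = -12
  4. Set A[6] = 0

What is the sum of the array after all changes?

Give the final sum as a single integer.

Answer: 141

Derivation:
Initial sum: 194
Change 1: A[6] 44 -> 42, delta = -2, sum = 192
Change 2: A[1] -3 -> 8, delta = 11, sum = 203
Change 3: A[4] 8 -> -12, delta = -20, sum = 183
Change 4: A[6] 42 -> 0, delta = -42, sum = 141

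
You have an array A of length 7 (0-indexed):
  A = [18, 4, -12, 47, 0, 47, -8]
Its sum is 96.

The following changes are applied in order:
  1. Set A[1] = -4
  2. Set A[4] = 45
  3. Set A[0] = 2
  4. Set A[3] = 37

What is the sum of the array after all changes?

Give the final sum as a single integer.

Initial sum: 96
Change 1: A[1] 4 -> -4, delta = -8, sum = 88
Change 2: A[4] 0 -> 45, delta = 45, sum = 133
Change 3: A[0] 18 -> 2, delta = -16, sum = 117
Change 4: A[3] 47 -> 37, delta = -10, sum = 107

Answer: 107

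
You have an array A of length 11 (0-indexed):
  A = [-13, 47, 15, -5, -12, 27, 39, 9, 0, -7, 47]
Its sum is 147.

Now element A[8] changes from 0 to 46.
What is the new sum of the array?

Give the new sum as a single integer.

Answer: 193

Derivation:
Old value at index 8: 0
New value at index 8: 46
Delta = 46 - 0 = 46
New sum = old_sum + delta = 147 + (46) = 193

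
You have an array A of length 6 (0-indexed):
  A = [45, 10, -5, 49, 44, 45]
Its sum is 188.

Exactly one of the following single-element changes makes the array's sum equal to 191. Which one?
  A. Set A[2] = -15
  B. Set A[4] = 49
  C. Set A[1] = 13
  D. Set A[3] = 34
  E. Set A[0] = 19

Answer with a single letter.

Answer: C

Derivation:
Option A: A[2] -5->-15, delta=-10, new_sum=188+(-10)=178
Option B: A[4] 44->49, delta=5, new_sum=188+(5)=193
Option C: A[1] 10->13, delta=3, new_sum=188+(3)=191 <-- matches target
Option D: A[3] 49->34, delta=-15, new_sum=188+(-15)=173
Option E: A[0] 45->19, delta=-26, new_sum=188+(-26)=162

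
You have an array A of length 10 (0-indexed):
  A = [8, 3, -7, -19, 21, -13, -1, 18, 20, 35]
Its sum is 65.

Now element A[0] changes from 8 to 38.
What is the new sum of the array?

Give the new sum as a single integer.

Old value at index 0: 8
New value at index 0: 38
Delta = 38 - 8 = 30
New sum = old_sum + delta = 65 + (30) = 95

Answer: 95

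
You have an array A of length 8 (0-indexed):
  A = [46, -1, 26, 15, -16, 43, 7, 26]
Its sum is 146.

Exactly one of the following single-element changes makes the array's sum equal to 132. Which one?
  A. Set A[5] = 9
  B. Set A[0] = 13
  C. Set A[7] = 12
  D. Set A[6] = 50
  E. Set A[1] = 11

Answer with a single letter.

Option A: A[5] 43->9, delta=-34, new_sum=146+(-34)=112
Option B: A[0] 46->13, delta=-33, new_sum=146+(-33)=113
Option C: A[7] 26->12, delta=-14, new_sum=146+(-14)=132 <-- matches target
Option D: A[6] 7->50, delta=43, new_sum=146+(43)=189
Option E: A[1] -1->11, delta=12, new_sum=146+(12)=158

Answer: C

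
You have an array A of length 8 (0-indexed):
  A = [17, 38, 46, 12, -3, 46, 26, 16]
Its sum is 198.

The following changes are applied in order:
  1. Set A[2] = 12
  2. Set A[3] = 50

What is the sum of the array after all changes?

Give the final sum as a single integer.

Answer: 202

Derivation:
Initial sum: 198
Change 1: A[2] 46 -> 12, delta = -34, sum = 164
Change 2: A[3] 12 -> 50, delta = 38, sum = 202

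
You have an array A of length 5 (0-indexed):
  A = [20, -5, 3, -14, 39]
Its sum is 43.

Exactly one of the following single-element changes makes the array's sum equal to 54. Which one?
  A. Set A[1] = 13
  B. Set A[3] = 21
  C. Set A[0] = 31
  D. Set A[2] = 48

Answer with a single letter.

Option A: A[1] -5->13, delta=18, new_sum=43+(18)=61
Option B: A[3] -14->21, delta=35, new_sum=43+(35)=78
Option C: A[0] 20->31, delta=11, new_sum=43+(11)=54 <-- matches target
Option D: A[2] 3->48, delta=45, new_sum=43+(45)=88

Answer: C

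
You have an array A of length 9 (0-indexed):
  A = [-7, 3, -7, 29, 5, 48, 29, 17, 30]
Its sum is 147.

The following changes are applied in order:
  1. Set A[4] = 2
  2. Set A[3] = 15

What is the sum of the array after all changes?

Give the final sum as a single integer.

Answer: 130

Derivation:
Initial sum: 147
Change 1: A[4] 5 -> 2, delta = -3, sum = 144
Change 2: A[3] 29 -> 15, delta = -14, sum = 130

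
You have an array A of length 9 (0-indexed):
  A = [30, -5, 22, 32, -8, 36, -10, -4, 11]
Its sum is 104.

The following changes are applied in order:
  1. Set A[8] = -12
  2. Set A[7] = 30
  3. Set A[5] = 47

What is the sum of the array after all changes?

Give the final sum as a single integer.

Initial sum: 104
Change 1: A[8] 11 -> -12, delta = -23, sum = 81
Change 2: A[7] -4 -> 30, delta = 34, sum = 115
Change 3: A[5] 36 -> 47, delta = 11, sum = 126

Answer: 126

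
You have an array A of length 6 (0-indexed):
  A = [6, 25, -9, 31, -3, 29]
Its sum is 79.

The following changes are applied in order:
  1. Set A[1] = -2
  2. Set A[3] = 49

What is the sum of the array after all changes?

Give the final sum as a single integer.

Answer: 70

Derivation:
Initial sum: 79
Change 1: A[1] 25 -> -2, delta = -27, sum = 52
Change 2: A[3] 31 -> 49, delta = 18, sum = 70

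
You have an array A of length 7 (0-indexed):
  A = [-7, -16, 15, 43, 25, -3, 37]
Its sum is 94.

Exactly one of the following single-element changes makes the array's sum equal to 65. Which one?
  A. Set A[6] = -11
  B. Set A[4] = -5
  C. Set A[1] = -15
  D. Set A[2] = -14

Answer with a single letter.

Option A: A[6] 37->-11, delta=-48, new_sum=94+(-48)=46
Option B: A[4] 25->-5, delta=-30, new_sum=94+(-30)=64
Option C: A[1] -16->-15, delta=1, new_sum=94+(1)=95
Option D: A[2] 15->-14, delta=-29, new_sum=94+(-29)=65 <-- matches target

Answer: D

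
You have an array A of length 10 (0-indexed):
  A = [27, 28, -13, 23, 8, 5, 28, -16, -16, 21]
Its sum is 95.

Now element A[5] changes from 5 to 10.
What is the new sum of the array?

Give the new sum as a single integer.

Old value at index 5: 5
New value at index 5: 10
Delta = 10 - 5 = 5
New sum = old_sum + delta = 95 + (5) = 100

Answer: 100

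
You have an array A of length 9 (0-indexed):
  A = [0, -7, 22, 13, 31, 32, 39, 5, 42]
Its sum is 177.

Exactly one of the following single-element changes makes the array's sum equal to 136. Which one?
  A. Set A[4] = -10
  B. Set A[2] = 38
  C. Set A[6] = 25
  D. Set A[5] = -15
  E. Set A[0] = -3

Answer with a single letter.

Answer: A

Derivation:
Option A: A[4] 31->-10, delta=-41, new_sum=177+(-41)=136 <-- matches target
Option B: A[2] 22->38, delta=16, new_sum=177+(16)=193
Option C: A[6] 39->25, delta=-14, new_sum=177+(-14)=163
Option D: A[5] 32->-15, delta=-47, new_sum=177+(-47)=130
Option E: A[0] 0->-3, delta=-3, new_sum=177+(-3)=174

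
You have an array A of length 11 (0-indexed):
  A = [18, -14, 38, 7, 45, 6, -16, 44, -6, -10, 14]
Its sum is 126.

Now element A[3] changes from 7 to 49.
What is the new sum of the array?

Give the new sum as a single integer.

Answer: 168

Derivation:
Old value at index 3: 7
New value at index 3: 49
Delta = 49 - 7 = 42
New sum = old_sum + delta = 126 + (42) = 168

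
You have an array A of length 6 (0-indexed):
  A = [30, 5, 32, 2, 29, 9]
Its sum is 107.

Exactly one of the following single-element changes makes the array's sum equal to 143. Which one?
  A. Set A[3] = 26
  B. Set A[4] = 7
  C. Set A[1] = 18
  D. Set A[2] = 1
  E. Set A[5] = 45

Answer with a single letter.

Option A: A[3] 2->26, delta=24, new_sum=107+(24)=131
Option B: A[4] 29->7, delta=-22, new_sum=107+(-22)=85
Option C: A[1] 5->18, delta=13, new_sum=107+(13)=120
Option D: A[2] 32->1, delta=-31, new_sum=107+(-31)=76
Option E: A[5] 9->45, delta=36, new_sum=107+(36)=143 <-- matches target

Answer: E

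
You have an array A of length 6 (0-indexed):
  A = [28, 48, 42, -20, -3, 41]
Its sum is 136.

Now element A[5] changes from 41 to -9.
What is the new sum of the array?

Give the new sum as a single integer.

Old value at index 5: 41
New value at index 5: -9
Delta = -9 - 41 = -50
New sum = old_sum + delta = 136 + (-50) = 86

Answer: 86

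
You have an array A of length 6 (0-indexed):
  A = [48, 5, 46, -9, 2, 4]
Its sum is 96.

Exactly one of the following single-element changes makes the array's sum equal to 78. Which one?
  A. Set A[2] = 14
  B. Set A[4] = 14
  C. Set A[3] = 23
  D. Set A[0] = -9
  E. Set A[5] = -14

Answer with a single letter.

Option A: A[2] 46->14, delta=-32, new_sum=96+(-32)=64
Option B: A[4] 2->14, delta=12, new_sum=96+(12)=108
Option C: A[3] -9->23, delta=32, new_sum=96+(32)=128
Option D: A[0] 48->-9, delta=-57, new_sum=96+(-57)=39
Option E: A[5] 4->-14, delta=-18, new_sum=96+(-18)=78 <-- matches target

Answer: E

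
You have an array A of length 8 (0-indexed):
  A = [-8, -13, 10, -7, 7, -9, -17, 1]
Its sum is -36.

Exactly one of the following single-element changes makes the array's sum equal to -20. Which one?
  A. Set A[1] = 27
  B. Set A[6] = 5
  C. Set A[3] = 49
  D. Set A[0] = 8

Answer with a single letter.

Option A: A[1] -13->27, delta=40, new_sum=-36+(40)=4
Option B: A[6] -17->5, delta=22, new_sum=-36+(22)=-14
Option C: A[3] -7->49, delta=56, new_sum=-36+(56)=20
Option D: A[0] -8->8, delta=16, new_sum=-36+(16)=-20 <-- matches target

Answer: D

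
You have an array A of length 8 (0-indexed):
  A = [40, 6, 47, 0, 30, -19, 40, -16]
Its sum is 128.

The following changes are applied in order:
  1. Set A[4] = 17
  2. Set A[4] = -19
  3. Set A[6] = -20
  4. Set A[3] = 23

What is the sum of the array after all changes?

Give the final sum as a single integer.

Initial sum: 128
Change 1: A[4] 30 -> 17, delta = -13, sum = 115
Change 2: A[4] 17 -> -19, delta = -36, sum = 79
Change 3: A[6] 40 -> -20, delta = -60, sum = 19
Change 4: A[3] 0 -> 23, delta = 23, sum = 42

Answer: 42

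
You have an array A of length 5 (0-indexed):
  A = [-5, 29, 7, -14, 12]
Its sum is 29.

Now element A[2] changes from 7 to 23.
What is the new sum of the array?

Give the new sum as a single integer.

Old value at index 2: 7
New value at index 2: 23
Delta = 23 - 7 = 16
New sum = old_sum + delta = 29 + (16) = 45

Answer: 45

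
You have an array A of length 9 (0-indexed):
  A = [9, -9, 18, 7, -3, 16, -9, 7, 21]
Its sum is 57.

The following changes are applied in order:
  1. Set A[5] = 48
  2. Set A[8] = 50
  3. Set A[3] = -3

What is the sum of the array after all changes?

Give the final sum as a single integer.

Initial sum: 57
Change 1: A[5] 16 -> 48, delta = 32, sum = 89
Change 2: A[8] 21 -> 50, delta = 29, sum = 118
Change 3: A[3] 7 -> -3, delta = -10, sum = 108

Answer: 108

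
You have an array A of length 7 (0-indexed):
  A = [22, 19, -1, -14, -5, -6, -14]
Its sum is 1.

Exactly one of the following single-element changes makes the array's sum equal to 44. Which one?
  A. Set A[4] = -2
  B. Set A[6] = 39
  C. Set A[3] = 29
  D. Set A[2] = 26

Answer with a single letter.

Answer: C

Derivation:
Option A: A[4] -5->-2, delta=3, new_sum=1+(3)=4
Option B: A[6] -14->39, delta=53, new_sum=1+(53)=54
Option C: A[3] -14->29, delta=43, new_sum=1+(43)=44 <-- matches target
Option D: A[2] -1->26, delta=27, new_sum=1+(27)=28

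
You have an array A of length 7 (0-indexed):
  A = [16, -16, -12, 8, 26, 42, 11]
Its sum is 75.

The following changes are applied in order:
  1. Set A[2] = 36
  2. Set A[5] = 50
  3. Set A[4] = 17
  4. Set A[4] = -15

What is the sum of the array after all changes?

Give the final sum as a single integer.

Answer: 90

Derivation:
Initial sum: 75
Change 1: A[2] -12 -> 36, delta = 48, sum = 123
Change 2: A[5] 42 -> 50, delta = 8, sum = 131
Change 3: A[4] 26 -> 17, delta = -9, sum = 122
Change 4: A[4] 17 -> -15, delta = -32, sum = 90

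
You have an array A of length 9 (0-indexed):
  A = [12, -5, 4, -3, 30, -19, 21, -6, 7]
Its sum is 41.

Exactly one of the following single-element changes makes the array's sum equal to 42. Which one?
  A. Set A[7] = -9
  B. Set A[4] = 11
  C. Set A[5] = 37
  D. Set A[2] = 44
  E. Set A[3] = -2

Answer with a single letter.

Option A: A[7] -6->-9, delta=-3, new_sum=41+(-3)=38
Option B: A[4] 30->11, delta=-19, new_sum=41+(-19)=22
Option C: A[5] -19->37, delta=56, new_sum=41+(56)=97
Option D: A[2] 4->44, delta=40, new_sum=41+(40)=81
Option E: A[3] -3->-2, delta=1, new_sum=41+(1)=42 <-- matches target

Answer: E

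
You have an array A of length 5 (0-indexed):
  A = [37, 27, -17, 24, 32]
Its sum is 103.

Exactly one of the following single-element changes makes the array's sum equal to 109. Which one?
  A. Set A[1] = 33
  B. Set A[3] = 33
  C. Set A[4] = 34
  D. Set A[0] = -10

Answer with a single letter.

Option A: A[1] 27->33, delta=6, new_sum=103+(6)=109 <-- matches target
Option B: A[3] 24->33, delta=9, new_sum=103+(9)=112
Option C: A[4] 32->34, delta=2, new_sum=103+(2)=105
Option D: A[0] 37->-10, delta=-47, new_sum=103+(-47)=56

Answer: A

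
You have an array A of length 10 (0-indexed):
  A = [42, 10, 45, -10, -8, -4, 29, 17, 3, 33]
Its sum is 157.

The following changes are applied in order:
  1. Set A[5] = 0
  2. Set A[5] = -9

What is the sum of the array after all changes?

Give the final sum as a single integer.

Initial sum: 157
Change 1: A[5] -4 -> 0, delta = 4, sum = 161
Change 2: A[5] 0 -> -9, delta = -9, sum = 152

Answer: 152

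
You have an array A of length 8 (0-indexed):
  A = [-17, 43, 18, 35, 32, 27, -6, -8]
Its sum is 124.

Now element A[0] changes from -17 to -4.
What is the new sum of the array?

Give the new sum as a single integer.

Answer: 137

Derivation:
Old value at index 0: -17
New value at index 0: -4
Delta = -4 - -17 = 13
New sum = old_sum + delta = 124 + (13) = 137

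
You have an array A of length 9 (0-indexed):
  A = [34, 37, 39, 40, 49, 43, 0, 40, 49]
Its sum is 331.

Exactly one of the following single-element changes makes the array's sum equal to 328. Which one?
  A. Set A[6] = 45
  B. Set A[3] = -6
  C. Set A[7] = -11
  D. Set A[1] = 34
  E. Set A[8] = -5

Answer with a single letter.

Option A: A[6] 0->45, delta=45, new_sum=331+(45)=376
Option B: A[3] 40->-6, delta=-46, new_sum=331+(-46)=285
Option C: A[7] 40->-11, delta=-51, new_sum=331+(-51)=280
Option D: A[1] 37->34, delta=-3, new_sum=331+(-3)=328 <-- matches target
Option E: A[8] 49->-5, delta=-54, new_sum=331+(-54)=277

Answer: D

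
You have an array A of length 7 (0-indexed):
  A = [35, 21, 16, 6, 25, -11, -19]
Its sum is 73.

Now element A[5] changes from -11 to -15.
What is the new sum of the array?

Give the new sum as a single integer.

Old value at index 5: -11
New value at index 5: -15
Delta = -15 - -11 = -4
New sum = old_sum + delta = 73 + (-4) = 69

Answer: 69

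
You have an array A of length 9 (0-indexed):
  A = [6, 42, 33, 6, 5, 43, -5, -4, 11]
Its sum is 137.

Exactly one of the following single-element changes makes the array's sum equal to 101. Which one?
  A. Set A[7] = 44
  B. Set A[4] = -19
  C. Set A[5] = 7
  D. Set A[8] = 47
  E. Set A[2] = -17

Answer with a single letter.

Option A: A[7] -4->44, delta=48, new_sum=137+(48)=185
Option B: A[4] 5->-19, delta=-24, new_sum=137+(-24)=113
Option C: A[5] 43->7, delta=-36, new_sum=137+(-36)=101 <-- matches target
Option D: A[8] 11->47, delta=36, new_sum=137+(36)=173
Option E: A[2] 33->-17, delta=-50, new_sum=137+(-50)=87

Answer: C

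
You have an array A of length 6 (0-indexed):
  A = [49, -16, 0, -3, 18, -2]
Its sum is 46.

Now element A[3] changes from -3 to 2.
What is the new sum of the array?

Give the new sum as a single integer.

Answer: 51

Derivation:
Old value at index 3: -3
New value at index 3: 2
Delta = 2 - -3 = 5
New sum = old_sum + delta = 46 + (5) = 51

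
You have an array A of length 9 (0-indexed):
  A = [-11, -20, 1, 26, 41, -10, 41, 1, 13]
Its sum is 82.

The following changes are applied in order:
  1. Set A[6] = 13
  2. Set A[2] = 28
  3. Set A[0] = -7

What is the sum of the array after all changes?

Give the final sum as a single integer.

Initial sum: 82
Change 1: A[6] 41 -> 13, delta = -28, sum = 54
Change 2: A[2] 1 -> 28, delta = 27, sum = 81
Change 3: A[0] -11 -> -7, delta = 4, sum = 85

Answer: 85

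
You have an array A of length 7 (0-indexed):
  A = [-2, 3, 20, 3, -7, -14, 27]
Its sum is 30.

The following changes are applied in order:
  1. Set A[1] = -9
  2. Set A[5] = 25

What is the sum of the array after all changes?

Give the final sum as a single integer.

Initial sum: 30
Change 1: A[1] 3 -> -9, delta = -12, sum = 18
Change 2: A[5] -14 -> 25, delta = 39, sum = 57

Answer: 57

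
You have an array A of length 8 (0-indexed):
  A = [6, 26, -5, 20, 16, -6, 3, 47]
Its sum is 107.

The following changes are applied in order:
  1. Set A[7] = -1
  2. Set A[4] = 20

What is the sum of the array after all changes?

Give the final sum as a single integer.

Answer: 63

Derivation:
Initial sum: 107
Change 1: A[7] 47 -> -1, delta = -48, sum = 59
Change 2: A[4] 16 -> 20, delta = 4, sum = 63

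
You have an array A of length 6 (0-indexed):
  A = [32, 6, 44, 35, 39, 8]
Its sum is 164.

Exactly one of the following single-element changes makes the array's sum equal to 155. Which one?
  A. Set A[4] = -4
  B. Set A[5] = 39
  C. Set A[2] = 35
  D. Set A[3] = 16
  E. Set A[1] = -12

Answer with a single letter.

Answer: C

Derivation:
Option A: A[4] 39->-4, delta=-43, new_sum=164+(-43)=121
Option B: A[5] 8->39, delta=31, new_sum=164+(31)=195
Option C: A[2] 44->35, delta=-9, new_sum=164+(-9)=155 <-- matches target
Option D: A[3] 35->16, delta=-19, new_sum=164+(-19)=145
Option E: A[1] 6->-12, delta=-18, new_sum=164+(-18)=146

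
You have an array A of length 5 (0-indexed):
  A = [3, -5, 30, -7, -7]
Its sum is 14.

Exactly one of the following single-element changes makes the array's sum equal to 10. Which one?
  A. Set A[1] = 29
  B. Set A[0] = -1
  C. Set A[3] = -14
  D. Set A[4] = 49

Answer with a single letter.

Option A: A[1] -5->29, delta=34, new_sum=14+(34)=48
Option B: A[0] 3->-1, delta=-4, new_sum=14+(-4)=10 <-- matches target
Option C: A[3] -7->-14, delta=-7, new_sum=14+(-7)=7
Option D: A[4] -7->49, delta=56, new_sum=14+(56)=70

Answer: B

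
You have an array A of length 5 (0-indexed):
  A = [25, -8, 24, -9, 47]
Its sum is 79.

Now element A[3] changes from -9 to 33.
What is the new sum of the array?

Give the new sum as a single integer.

Old value at index 3: -9
New value at index 3: 33
Delta = 33 - -9 = 42
New sum = old_sum + delta = 79 + (42) = 121

Answer: 121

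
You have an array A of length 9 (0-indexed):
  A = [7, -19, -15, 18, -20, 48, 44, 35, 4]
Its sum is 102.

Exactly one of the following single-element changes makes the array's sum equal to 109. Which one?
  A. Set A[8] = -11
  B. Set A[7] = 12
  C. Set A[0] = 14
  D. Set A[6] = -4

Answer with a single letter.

Option A: A[8] 4->-11, delta=-15, new_sum=102+(-15)=87
Option B: A[7] 35->12, delta=-23, new_sum=102+(-23)=79
Option C: A[0] 7->14, delta=7, new_sum=102+(7)=109 <-- matches target
Option D: A[6] 44->-4, delta=-48, new_sum=102+(-48)=54

Answer: C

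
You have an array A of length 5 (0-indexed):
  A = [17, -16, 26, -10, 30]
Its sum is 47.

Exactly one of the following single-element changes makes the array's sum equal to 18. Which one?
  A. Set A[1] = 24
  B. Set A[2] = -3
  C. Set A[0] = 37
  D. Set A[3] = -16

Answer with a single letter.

Option A: A[1] -16->24, delta=40, new_sum=47+(40)=87
Option B: A[2] 26->-3, delta=-29, new_sum=47+(-29)=18 <-- matches target
Option C: A[0] 17->37, delta=20, new_sum=47+(20)=67
Option D: A[3] -10->-16, delta=-6, new_sum=47+(-6)=41

Answer: B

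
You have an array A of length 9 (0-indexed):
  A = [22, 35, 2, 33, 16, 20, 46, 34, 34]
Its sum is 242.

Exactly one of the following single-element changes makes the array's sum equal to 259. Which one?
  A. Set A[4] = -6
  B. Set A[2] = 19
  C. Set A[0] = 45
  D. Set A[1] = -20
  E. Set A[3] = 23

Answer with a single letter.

Option A: A[4] 16->-6, delta=-22, new_sum=242+(-22)=220
Option B: A[2] 2->19, delta=17, new_sum=242+(17)=259 <-- matches target
Option C: A[0] 22->45, delta=23, new_sum=242+(23)=265
Option D: A[1] 35->-20, delta=-55, new_sum=242+(-55)=187
Option E: A[3] 33->23, delta=-10, new_sum=242+(-10)=232

Answer: B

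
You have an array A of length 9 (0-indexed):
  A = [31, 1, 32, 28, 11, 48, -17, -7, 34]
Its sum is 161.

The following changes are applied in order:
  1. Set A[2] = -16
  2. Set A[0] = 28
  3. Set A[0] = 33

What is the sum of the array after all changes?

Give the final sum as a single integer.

Initial sum: 161
Change 1: A[2] 32 -> -16, delta = -48, sum = 113
Change 2: A[0] 31 -> 28, delta = -3, sum = 110
Change 3: A[0] 28 -> 33, delta = 5, sum = 115

Answer: 115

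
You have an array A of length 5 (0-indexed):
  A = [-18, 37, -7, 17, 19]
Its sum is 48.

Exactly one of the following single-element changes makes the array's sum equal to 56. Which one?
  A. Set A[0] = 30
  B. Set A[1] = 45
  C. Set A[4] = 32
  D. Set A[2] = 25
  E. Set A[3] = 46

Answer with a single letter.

Answer: B

Derivation:
Option A: A[0] -18->30, delta=48, new_sum=48+(48)=96
Option B: A[1] 37->45, delta=8, new_sum=48+(8)=56 <-- matches target
Option C: A[4] 19->32, delta=13, new_sum=48+(13)=61
Option D: A[2] -7->25, delta=32, new_sum=48+(32)=80
Option E: A[3] 17->46, delta=29, new_sum=48+(29)=77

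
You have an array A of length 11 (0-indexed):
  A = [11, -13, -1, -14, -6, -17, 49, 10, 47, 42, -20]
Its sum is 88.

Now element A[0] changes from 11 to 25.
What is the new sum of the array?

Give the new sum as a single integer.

Old value at index 0: 11
New value at index 0: 25
Delta = 25 - 11 = 14
New sum = old_sum + delta = 88 + (14) = 102

Answer: 102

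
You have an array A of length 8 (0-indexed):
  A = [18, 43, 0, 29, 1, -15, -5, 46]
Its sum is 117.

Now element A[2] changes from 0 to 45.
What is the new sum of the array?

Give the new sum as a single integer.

Old value at index 2: 0
New value at index 2: 45
Delta = 45 - 0 = 45
New sum = old_sum + delta = 117 + (45) = 162

Answer: 162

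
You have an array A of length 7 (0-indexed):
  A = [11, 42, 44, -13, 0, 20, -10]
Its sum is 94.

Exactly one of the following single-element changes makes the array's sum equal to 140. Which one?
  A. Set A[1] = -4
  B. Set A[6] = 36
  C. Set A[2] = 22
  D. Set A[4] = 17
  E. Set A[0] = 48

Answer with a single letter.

Option A: A[1] 42->-4, delta=-46, new_sum=94+(-46)=48
Option B: A[6] -10->36, delta=46, new_sum=94+(46)=140 <-- matches target
Option C: A[2] 44->22, delta=-22, new_sum=94+(-22)=72
Option D: A[4] 0->17, delta=17, new_sum=94+(17)=111
Option E: A[0] 11->48, delta=37, new_sum=94+(37)=131

Answer: B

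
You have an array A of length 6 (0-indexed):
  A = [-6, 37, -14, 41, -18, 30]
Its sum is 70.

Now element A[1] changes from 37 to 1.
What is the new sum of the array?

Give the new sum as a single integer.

Answer: 34

Derivation:
Old value at index 1: 37
New value at index 1: 1
Delta = 1 - 37 = -36
New sum = old_sum + delta = 70 + (-36) = 34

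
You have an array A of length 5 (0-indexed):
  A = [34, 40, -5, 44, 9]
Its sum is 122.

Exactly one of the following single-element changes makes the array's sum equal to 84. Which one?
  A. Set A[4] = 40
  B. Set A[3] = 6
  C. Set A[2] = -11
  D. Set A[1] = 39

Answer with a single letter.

Answer: B

Derivation:
Option A: A[4] 9->40, delta=31, new_sum=122+(31)=153
Option B: A[3] 44->6, delta=-38, new_sum=122+(-38)=84 <-- matches target
Option C: A[2] -5->-11, delta=-6, new_sum=122+(-6)=116
Option D: A[1] 40->39, delta=-1, new_sum=122+(-1)=121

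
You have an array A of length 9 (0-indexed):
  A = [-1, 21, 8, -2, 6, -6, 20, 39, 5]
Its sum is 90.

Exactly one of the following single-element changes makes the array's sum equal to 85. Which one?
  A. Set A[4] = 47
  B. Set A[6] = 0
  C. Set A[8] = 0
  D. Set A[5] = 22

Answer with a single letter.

Option A: A[4] 6->47, delta=41, new_sum=90+(41)=131
Option B: A[6] 20->0, delta=-20, new_sum=90+(-20)=70
Option C: A[8] 5->0, delta=-5, new_sum=90+(-5)=85 <-- matches target
Option D: A[5] -6->22, delta=28, new_sum=90+(28)=118

Answer: C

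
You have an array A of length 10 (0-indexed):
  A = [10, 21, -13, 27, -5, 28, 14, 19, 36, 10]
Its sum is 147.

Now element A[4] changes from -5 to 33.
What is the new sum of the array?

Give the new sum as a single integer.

Old value at index 4: -5
New value at index 4: 33
Delta = 33 - -5 = 38
New sum = old_sum + delta = 147 + (38) = 185

Answer: 185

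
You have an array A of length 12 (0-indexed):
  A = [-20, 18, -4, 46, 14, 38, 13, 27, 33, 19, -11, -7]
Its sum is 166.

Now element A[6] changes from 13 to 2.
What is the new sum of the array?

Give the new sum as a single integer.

Old value at index 6: 13
New value at index 6: 2
Delta = 2 - 13 = -11
New sum = old_sum + delta = 166 + (-11) = 155

Answer: 155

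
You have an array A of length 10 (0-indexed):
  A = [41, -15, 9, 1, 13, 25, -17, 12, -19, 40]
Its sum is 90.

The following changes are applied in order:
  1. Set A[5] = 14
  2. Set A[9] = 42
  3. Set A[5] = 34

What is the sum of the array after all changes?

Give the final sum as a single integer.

Initial sum: 90
Change 1: A[5] 25 -> 14, delta = -11, sum = 79
Change 2: A[9] 40 -> 42, delta = 2, sum = 81
Change 3: A[5] 14 -> 34, delta = 20, sum = 101

Answer: 101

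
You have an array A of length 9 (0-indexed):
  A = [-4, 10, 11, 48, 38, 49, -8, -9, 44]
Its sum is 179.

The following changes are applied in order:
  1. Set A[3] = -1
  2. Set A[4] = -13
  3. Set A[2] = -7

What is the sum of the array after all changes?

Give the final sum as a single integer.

Initial sum: 179
Change 1: A[3] 48 -> -1, delta = -49, sum = 130
Change 2: A[4] 38 -> -13, delta = -51, sum = 79
Change 3: A[2] 11 -> -7, delta = -18, sum = 61

Answer: 61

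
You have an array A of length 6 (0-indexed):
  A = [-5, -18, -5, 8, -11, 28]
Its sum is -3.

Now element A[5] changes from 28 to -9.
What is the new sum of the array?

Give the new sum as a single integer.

Answer: -40

Derivation:
Old value at index 5: 28
New value at index 5: -9
Delta = -9 - 28 = -37
New sum = old_sum + delta = -3 + (-37) = -40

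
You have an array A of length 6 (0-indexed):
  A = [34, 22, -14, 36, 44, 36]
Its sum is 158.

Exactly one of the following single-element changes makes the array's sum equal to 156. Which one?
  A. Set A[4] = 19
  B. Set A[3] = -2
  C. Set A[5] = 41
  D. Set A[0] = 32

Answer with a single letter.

Answer: D

Derivation:
Option A: A[4] 44->19, delta=-25, new_sum=158+(-25)=133
Option B: A[3] 36->-2, delta=-38, new_sum=158+(-38)=120
Option C: A[5] 36->41, delta=5, new_sum=158+(5)=163
Option D: A[0] 34->32, delta=-2, new_sum=158+(-2)=156 <-- matches target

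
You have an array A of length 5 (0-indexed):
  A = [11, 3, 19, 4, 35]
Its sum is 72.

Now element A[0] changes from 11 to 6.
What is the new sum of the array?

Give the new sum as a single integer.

Answer: 67

Derivation:
Old value at index 0: 11
New value at index 0: 6
Delta = 6 - 11 = -5
New sum = old_sum + delta = 72 + (-5) = 67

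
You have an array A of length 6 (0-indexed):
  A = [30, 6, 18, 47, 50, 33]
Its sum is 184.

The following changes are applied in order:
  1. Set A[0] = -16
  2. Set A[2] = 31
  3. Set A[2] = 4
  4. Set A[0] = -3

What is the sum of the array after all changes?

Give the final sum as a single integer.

Initial sum: 184
Change 1: A[0] 30 -> -16, delta = -46, sum = 138
Change 2: A[2] 18 -> 31, delta = 13, sum = 151
Change 3: A[2] 31 -> 4, delta = -27, sum = 124
Change 4: A[0] -16 -> -3, delta = 13, sum = 137

Answer: 137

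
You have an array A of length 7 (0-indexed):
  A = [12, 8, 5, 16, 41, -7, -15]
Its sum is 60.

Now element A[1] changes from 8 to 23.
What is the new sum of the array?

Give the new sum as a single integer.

Old value at index 1: 8
New value at index 1: 23
Delta = 23 - 8 = 15
New sum = old_sum + delta = 60 + (15) = 75

Answer: 75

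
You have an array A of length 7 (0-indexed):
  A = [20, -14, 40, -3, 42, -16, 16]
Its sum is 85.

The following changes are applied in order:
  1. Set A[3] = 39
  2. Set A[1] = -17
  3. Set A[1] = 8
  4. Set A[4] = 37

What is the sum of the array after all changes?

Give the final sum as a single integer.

Initial sum: 85
Change 1: A[3] -3 -> 39, delta = 42, sum = 127
Change 2: A[1] -14 -> -17, delta = -3, sum = 124
Change 3: A[1] -17 -> 8, delta = 25, sum = 149
Change 4: A[4] 42 -> 37, delta = -5, sum = 144

Answer: 144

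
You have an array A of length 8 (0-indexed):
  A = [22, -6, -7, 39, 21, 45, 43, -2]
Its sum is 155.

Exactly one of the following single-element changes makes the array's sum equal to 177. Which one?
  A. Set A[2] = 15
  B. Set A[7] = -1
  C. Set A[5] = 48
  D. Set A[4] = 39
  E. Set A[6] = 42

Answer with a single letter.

Option A: A[2] -7->15, delta=22, new_sum=155+(22)=177 <-- matches target
Option B: A[7] -2->-1, delta=1, new_sum=155+(1)=156
Option C: A[5] 45->48, delta=3, new_sum=155+(3)=158
Option D: A[4] 21->39, delta=18, new_sum=155+(18)=173
Option E: A[6] 43->42, delta=-1, new_sum=155+(-1)=154

Answer: A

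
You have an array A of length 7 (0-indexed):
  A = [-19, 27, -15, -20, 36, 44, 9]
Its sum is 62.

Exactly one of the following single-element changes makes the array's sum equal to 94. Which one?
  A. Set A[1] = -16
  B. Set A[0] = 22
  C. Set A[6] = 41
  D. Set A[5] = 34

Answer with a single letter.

Option A: A[1] 27->-16, delta=-43, new_sum=62+(-43)=19
Option B: A[0] -19->22, delta=41, new_sum=62+(41)=103
Option C: A[6] 9->41, delta=32, new_sum=62+(32)=94 <-- matches target
Option D: A[5] 44->34, delta=-10, new_sum=62+(-10)=52

Answer: C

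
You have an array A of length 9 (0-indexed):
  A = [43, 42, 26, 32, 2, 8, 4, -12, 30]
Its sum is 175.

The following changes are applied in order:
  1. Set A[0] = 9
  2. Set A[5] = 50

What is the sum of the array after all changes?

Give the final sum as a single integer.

Initial sum: 175
Change 1: A[0] 43 -> 9, delta = -34, sum = 141
Change 2: A[5] 8 -> 50, delta = 42, sum = 183

Answer: 183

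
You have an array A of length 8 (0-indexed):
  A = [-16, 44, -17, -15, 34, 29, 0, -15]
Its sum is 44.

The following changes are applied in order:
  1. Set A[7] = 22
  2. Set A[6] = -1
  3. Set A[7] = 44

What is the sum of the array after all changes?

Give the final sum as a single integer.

Answer: 102

Derivation:
Initial sum: 44
Change 1: A[7] -15 -> 22, delta = 37, sum = 81
Change 2: A[6] 0 -> -1, delta = -1, sum = 80
Change 3: A[7] 22 -> 44, delta = 22, sum = 102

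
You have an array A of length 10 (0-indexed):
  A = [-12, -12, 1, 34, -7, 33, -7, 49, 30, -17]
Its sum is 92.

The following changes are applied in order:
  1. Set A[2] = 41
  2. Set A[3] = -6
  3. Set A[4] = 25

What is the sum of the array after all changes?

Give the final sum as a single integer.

Answer: 124

Derivation:
Initial sum: 92
Change 1: A[2] 1 -> 41, delta = 40, sum = 132
Change 2: A[3] 34 -> -6, delta = -40, sum = 92
Change 3: A[4] -7 -> 25, delta = 32, sum = 124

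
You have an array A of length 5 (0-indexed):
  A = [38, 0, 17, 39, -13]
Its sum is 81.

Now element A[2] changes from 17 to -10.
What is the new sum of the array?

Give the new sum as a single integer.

Old value at index 2: 17
New value at index 2: -10
Delta = -10 - 17 = -27
New sum = old_sum + delta = 81 + (-27) = 54

Answer: 54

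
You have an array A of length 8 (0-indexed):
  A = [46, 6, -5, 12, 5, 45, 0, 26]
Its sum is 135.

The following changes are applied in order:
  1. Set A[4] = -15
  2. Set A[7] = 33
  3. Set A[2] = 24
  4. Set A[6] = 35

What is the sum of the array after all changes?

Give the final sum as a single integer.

Initial sum: 135
Change 1: A[4] 5 -> -15, delta = -20, sum = 115
Change 2: A[7] 26 -> 33, delta = 7, sum = 122
Change 3: A[2] -5 -> 24, delta = 29, sum = 151
Change 4: A[6] 0 -> 35, delta = 35, sum = 186

Answer: 186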